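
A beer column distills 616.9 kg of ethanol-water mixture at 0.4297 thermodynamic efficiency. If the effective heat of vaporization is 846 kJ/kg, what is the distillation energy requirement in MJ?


E = m * 846 / (eta * 1000)
= 616.9 * 846 / (0.4297 * 1000)
= 1214.5623 MJ

1214.5623 MJ


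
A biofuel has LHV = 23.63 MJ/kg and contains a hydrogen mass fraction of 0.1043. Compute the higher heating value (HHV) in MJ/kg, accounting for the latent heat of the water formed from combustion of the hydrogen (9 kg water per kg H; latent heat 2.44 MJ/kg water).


HHV = LHV + H_frac * 9 * 2.44
= 23.63 + 0.1043 * 9 * 2.44
= 25.9204 MJ/kg

25.9204 MJ/kg


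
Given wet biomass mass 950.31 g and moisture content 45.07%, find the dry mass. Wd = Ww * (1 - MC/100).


Wd = Ww * (1 - MC/100)
= 950.31 * (1 - 45.07/100)
= 522.0053 g

522.0053 g


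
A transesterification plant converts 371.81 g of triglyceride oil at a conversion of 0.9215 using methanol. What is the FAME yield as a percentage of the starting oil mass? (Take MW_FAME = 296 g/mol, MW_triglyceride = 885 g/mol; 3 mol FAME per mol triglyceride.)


m_FAME = oil * conv * (3 * 296 / 885) = oil * conv * (888/885)
= 371.81 * 0.9215 * 888 / 885
= 343.7843 g
Y = m_FAME / oil * 100 = conv * (888/885) * 100
= 0.9215 * 888 / 885 * 100
= 92.46%

92.46%


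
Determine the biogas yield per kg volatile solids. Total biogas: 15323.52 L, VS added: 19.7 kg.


Y = V / VS
= 15323.52 / 19.7
= 777.8437 L/kg VS

777.8437 L/kg VS


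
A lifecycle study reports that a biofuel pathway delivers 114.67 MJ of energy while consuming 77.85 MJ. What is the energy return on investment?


EROI = E_out / E_in
= 114.67 / 77.85
= 1.4730

1.4730


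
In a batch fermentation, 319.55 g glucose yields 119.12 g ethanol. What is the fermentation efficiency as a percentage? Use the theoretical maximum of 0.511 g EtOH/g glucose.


Fermentation efficiency = (actual / (0.511 * glucose)) * 100
= (119.12 / (0.511 * 319.55)) * 100
= 72.9499%

72.9499%


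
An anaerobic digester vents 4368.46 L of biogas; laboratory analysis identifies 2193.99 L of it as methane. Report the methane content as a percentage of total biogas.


CH4% = V_CH4 / V_total * 100
= 2193.99 / 4368.46 * 100
= 50.2234%

50.2234%


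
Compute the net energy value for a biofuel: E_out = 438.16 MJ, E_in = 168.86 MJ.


NEV = E_out - E_in
= 438.16 - 168.86
= 269.3000 MJ

269.3000 MJ


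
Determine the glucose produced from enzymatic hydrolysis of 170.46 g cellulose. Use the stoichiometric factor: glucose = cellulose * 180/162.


glucose = cellulose * 180/162
= 170.46 * 180/162
= 189.4000 g

189.4000 g


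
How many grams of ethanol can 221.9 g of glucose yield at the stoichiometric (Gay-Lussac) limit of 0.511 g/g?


Theoretical ethanol yield: m_EtOH = 0.511 * m_glucose
m_EtOH = 0.511 * 221.9 = 113.3909 g

113.3909 g


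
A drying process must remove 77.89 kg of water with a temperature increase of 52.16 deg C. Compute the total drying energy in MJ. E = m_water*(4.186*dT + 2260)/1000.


E = m_water * (4.186 * dT + 2260) / 1000
= 77.89 * (4.186 * 52.16 + 2260) / 1000
= 193.0380 MJ

193.0380 MJ


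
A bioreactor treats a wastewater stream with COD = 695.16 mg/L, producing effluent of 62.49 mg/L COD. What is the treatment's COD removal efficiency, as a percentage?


eta = (COD_in - COD_out) / COD_in * 100
= (695.16 - 62.49) / 695.16 * 100
= 91.0107%

91.0107%


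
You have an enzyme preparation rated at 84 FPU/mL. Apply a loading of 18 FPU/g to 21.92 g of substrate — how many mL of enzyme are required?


V = dosage * m_sub / activity
V = 18 * 21.92 / 84
V = 4.6971 mL

4.6971 mL


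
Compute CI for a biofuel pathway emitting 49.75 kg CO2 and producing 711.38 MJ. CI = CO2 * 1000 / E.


CI = CO2 * 1000 / E
= 49.75 * 1000 / 711.38
= 69.9345 g CO2/MJ

69.9345 g CO2/MJ


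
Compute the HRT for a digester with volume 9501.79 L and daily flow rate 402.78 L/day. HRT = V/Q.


HRT = V / Q
= 9501.79 / 402.78
= 23.5905 days

23.5905 days


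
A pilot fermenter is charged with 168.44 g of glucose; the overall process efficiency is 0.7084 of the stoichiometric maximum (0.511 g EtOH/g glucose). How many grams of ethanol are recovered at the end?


Actual ethanol: m = 0.511 * 168.44 * 0.7084
m = 60.9740 g

60.9740 g


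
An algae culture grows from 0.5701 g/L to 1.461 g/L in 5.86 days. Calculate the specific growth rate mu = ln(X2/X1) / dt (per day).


mu = ln(X2/X1) / dt
= ln(1.461/0.5701) / 5.86
= 0.1606 per day

0.1606 per day


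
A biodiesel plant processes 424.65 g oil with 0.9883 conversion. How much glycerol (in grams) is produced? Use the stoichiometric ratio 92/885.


glycerol = oil * conv * (92/885)
= 424.65 * 0.9883 * 92 / 885
= 43.6279 g

43.6279 g


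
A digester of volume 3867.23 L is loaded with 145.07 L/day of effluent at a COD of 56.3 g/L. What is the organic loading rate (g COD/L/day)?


OLR = Q * S / V
= 145.07 * 56.3 / 3867.23
= 2.1120 g/L/day

2.1120 g/L/day


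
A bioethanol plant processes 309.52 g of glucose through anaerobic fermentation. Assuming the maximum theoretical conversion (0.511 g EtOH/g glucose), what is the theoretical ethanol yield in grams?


Theoretical ethanol yield: m_EtOH = 0.511 * m_glucose
m_EtOH = 0.511 * 309.52 = 158.1647 g

158.1647 g


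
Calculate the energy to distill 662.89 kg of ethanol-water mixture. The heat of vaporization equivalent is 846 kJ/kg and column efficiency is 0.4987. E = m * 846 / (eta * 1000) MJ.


E = m * 846 / (eta * 1000)
= 662.89 * 846 / (0.4987 * 1000)
= 1124.5337 MJ

1124.5337 MJ


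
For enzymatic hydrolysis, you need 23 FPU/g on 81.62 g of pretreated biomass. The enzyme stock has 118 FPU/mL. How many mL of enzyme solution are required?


V = dosage * m_sub / activity
V = 23 * 81.62 / 118
V = 15.9090 mL

15.9090 mL


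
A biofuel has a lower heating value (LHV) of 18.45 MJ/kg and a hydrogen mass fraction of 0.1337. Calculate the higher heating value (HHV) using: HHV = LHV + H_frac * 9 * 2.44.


HHV = LHV + H_frac * 9 * 2.44
= 18.45 + 0.1337 * 9 * 2.44
= 21.3861 MJ/kg

21.3861 MJ/kg


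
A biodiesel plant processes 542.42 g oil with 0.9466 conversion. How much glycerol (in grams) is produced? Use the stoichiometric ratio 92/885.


glycerol = oil * conv * (92/885)
= 542.42 * 0.9466 * 92 / 885
= 53.3761 g

53.3761 g


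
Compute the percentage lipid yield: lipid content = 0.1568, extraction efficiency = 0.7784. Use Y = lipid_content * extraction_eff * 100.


Y = lipid_content * extraction_eff * 100
= 0.1568 * 0.7784 * 100
= 12.2053%

12.2053%


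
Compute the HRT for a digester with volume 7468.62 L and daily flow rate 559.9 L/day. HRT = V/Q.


HRT = V / Q
= 7468.62 / 559.9
= 13.3392 days

13.3392 days


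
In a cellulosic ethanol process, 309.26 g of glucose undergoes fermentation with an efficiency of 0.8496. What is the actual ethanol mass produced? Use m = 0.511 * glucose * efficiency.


Actual ethanol: m = 0.511 * 309.26 * 0.8496
m = 134.2639 g

134.2639 g


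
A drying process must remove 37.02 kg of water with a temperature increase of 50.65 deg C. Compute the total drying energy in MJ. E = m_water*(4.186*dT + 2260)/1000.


E = m_water * (4.186 * dT + 2260) / 1000
= 37.02 * (4.186 * 50.65 + 2260) / 1000
= 91.5142 MJ

91.5142 MJ


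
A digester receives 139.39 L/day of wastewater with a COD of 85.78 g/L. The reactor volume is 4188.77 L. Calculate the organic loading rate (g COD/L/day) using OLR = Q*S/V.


OLR = Q * S / V
= 139.39 * 85.78 / 4188.77
= 2.8545 g/L/day

2.8545 g/L/day


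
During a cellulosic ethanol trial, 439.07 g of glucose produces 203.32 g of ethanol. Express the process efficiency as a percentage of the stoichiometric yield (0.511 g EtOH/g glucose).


Fermentation efficiency = (actual / (0.511 * glucose)) * 100
= (203.32 / (0.511 * 439.07)) * 100
= 90.6203%

90.6203%


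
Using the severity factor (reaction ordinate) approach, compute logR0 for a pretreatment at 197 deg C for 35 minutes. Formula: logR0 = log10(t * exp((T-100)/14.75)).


logR0 = log10(t * exp((T - 100) / 14.75))
= log10(35 * exp((197 - 100) / 14.75))
= 4.4001

4.4001


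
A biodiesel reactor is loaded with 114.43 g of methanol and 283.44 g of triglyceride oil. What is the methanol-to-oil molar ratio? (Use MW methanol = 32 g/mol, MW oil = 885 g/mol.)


Molar ratio = n_MeOH / n_oil = (MeOH/32) / (oil/885) = (MeOH * 885) / (32 * oil)
= (114.43 * 885) / (32 * 283.44)
= 11.1653

11.1653


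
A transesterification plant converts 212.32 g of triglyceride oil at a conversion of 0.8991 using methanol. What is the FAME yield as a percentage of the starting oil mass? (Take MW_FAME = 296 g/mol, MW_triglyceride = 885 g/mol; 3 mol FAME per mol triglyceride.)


m_FAME = oil * conv * (3 * 296 / 885) = oil * conv * (888/885)
= 212.32 * 0.8991 * 888 / 885
= 191.5440 g
Y = m_FAME / oil * 100 = conv * (888/885) * 100
= 0.8991 * 888 / 885 * 100
= 90.21%

90.21%


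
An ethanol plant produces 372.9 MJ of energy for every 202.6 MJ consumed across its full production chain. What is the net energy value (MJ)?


NEV = E_out - E_in
= 372.9 - 202.6
= 170.3000 MJ

170.3000 MJ


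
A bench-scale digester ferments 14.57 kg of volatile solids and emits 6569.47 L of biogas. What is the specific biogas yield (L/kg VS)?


Y = V / VS
= 6569.47 / 14.57
= 450.8902 L/kg VS

450.8902 L/kg VS


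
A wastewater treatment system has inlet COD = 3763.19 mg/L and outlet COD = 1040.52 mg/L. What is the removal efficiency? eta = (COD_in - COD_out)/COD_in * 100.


eta = (COD_in - COD_out) / COD_in * 100
= (3763.19 - 1040.52) / 3763.19 * 100
= 72.3501%

72.3501%


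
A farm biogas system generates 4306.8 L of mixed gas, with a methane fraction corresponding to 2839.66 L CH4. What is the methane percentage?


CH4% = V_CH4 / V_total * 100
= 2839.66 / 4306.8 * 100
= 65.9343%

65.9343%


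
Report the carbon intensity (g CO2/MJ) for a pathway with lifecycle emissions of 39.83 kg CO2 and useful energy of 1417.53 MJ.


CI = CO2 * 1000 / E
= 39.83 * 1000 / 1417.53
= 28.0982 g CO2/MJ

28.0982 g CO2/MJ


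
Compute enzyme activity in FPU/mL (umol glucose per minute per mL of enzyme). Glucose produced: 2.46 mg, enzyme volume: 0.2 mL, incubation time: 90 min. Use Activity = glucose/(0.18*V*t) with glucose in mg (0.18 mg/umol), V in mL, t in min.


Activity = glucose_mg / (0.18 mg/umol * V_mL * t_min)
= 2.46 / (0.18 * 0.2 * 90)
= 0.7593 FPU/mL

0.7593 FPU/mL


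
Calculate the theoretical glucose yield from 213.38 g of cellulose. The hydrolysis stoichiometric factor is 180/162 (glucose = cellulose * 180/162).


glucose = cellulose * 180/162
= 213.38 * 180/162
= 237.0889 g

237.0889 g


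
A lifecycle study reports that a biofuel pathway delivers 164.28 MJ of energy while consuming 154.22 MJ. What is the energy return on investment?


EROI = E_out / E_in
= 164.28 / 154.22
= 1.0652

1.0652


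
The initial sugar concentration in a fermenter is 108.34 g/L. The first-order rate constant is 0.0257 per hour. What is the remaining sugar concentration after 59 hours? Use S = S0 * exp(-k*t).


S = S0 * exp(-k * t)
S = 108.34 * exp(-0.0257 * 59)
S = 23.7831 g/L

23.7831 g/L


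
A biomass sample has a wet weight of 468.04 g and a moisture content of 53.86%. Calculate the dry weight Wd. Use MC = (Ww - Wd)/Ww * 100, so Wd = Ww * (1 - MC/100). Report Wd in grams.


Wd = Ww * (1 - MC/100)
= 468.04 * (1 - 53.86/100)
= 215.9537 g

215.9537 g


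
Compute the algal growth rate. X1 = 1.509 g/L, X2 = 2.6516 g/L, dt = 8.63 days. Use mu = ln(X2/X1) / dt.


mu = ln(X2/X1) / dt
= ln(2.6516/1.509) / 8.63
= 0.0653 per day

0.0653 per day


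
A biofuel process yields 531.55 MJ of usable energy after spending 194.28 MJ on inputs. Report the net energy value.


NEV = E_out - E_in
= 531.55 - 194.28
= 337.2700 MJ

337.2700 MJ


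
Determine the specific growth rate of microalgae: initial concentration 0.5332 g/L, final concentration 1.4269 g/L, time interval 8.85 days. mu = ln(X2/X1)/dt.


mu = ln(X2/X1) / dt
= ln(1.4269/0.5332) / 8.85
= 0.1112 per day

0.1112 per day


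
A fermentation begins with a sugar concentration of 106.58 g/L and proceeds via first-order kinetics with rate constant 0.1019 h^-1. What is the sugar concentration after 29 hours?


S = S0 * exp(-k * t)
S = 106.58 * exp(-0.1019 * 29)
S = 5.5500 g/L

5.5500 g/L


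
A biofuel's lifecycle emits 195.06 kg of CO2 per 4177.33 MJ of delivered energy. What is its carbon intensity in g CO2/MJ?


CI = CO2 * 1000 / E
= 195.06 * 1000 / 4177.33
= 46.6949 g CO2/MJ

46.6949 g CO2/MJ


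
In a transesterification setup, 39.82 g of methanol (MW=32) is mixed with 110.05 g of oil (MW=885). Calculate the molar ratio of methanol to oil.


Molar ratio = n_MeOH / n_oil = (MeOH/32) / (oil/885) = (MeOH * 885) / (32 * oil)
= (39.82 * 885) / (32 * 110.05)
= 10.0070

10.0070


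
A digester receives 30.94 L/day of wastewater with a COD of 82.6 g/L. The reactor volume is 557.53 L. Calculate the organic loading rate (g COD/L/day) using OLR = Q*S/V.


OLR = Q * S / V
= 30.94 * 82.6 / 557.53
= 4.5839 g/L/day

4.5839 g/L/day


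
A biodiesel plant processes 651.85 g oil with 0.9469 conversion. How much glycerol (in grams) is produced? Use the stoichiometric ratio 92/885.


glycerol = oil * conv * (92/885)
= 651.85 * 0.9469 * 92 / 885
= 64.1647 g

64.1647 g


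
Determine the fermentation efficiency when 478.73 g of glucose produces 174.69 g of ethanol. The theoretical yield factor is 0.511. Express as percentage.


Fermentation efficiency = (actual / (0.511 * glucose)) * 100
= (174.69 / (0.511 * 478.73)) * 100
= 71.4096%

71.4096%


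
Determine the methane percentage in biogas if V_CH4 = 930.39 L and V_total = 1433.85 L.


CH4% = V_CH4 / V_total * 100
= 930.39 / 1433.85 * 100
= 64.8875%

64.8875%


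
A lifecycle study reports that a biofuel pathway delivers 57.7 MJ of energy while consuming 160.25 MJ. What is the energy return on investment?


EROI = E_out / E_in
= 57.7 / 160.25
= 0.3601

0.3601


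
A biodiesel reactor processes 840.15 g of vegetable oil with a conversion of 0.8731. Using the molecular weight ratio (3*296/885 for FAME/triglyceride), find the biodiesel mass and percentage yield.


m_FAME = oil * conv * (3 * 296 / 885) = oil * conv * (888/885)
= 840.15 * 0.8731 * 888 / 885
= 736.0215 g
Y = m_FAME / oil * 100 = conv * (888/885) * 100
= 0.8731 * 888 / 885 * 100
= 87.61%

736.0215 g FAME; Y = 87.61%


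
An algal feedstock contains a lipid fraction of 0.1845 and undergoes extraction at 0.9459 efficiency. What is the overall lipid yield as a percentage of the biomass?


Y = lipid_content * extraction_eff * 100
= 0.1845 * 0.9459 * 100
= 17.4519%

17.4519%


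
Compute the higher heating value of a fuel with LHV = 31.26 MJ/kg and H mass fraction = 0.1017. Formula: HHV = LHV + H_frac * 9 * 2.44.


HHV = LHV + H_frac * 9 * 2.44
= 31.26 + 0.1017 * 9 * 2.44
= 33.4933 MJ/kg

33.4933 MJ/kg


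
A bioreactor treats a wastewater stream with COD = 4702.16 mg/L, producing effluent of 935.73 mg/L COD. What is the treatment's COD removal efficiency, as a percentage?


eta = (COD_in - COD_out) / COD_in * 100
= (4702.16 - 935.73) / 4702.16 * 100
= 80.1000%

80.1000%


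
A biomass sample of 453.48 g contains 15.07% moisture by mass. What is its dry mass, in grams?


Wd = Ww * (1 - MC/100)
= 453.48 * (1 - 15.07/100)
= 385.1406 g

385.1406 g


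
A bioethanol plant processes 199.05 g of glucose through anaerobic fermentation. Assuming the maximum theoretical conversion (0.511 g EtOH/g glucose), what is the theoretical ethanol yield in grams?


Theoretical ethanol yield: m_EtOH = 0.511 * m_glucose
m_EtOH = 0.511 * 199.05 = 101.7146 g

101.7146 g


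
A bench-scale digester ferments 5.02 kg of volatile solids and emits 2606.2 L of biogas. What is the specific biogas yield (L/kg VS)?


Y = V / VS
= 2606.2 / 5.02
= 519.1633 L/kg VS

519.1633 L/kg VS


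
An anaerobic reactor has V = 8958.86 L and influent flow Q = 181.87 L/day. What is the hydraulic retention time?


HRT = V / Q
= 8958.86 / 181.87
= 49.2597 days

49.2597 days


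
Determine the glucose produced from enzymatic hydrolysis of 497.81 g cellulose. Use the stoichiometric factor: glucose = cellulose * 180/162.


glucose = cellulose * 180/162
= 497.81 * 180/162
= 553.1222 g

553.1222 g


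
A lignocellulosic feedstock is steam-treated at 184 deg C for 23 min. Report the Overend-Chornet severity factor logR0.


logR0 = log10(t * exp((T - 100) / 14.75))
= log10(23 * exp((184 - 100) / 14.75))
= 3.8350

3.8350


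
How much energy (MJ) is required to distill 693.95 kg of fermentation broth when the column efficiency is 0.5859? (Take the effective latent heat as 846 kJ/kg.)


E = m * 846 / (eta * 1000)
= 693.95 * 846 / (0.5859 * 1000)
= 1002.0169 MJ

1002.0169 MJ


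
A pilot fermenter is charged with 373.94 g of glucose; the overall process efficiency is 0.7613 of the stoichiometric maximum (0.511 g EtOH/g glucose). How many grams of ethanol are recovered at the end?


Actual ethanol: m = 0.511 * 373.94 * 0.7613
m = 145.4717 g

145.4717 g


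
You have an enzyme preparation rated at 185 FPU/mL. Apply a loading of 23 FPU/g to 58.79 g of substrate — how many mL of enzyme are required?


V = dosage * m_sub / activity
V = 23 * 58.79 / 185
V = 7.3090 mL

7.3090 mL


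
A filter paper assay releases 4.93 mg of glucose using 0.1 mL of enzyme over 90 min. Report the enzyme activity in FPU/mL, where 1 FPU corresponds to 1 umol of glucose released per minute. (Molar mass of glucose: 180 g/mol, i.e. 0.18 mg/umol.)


Activity = glucose_mg / (0.18 mg/umol * V_mL * t_min)
= 4.93 / (0.18 * 0.1 * 90)
= 3.0432 FPU/mL

3.0432 FPU/mL


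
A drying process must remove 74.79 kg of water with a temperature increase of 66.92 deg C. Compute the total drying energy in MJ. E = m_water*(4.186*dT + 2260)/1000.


E = m_water * (4.186 * dT + 2260) / 1000
= 74.79 * (4.186 * 66.92 + 2260) / 1000
= 189.9761 MJ

189.9761 MJ


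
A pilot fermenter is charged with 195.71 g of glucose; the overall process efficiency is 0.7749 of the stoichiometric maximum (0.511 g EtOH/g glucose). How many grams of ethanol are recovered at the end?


Actual ethanol: m = 0.511 * 195.71 * 0.7749
m = 77.4961 g

77.4961 g


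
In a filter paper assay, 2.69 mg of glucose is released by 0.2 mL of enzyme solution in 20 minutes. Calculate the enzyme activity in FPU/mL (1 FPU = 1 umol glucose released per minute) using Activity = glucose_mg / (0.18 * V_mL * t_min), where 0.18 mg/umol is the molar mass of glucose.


Activity = glucose_mg / (0.18 mg/umol * V_mL * t_min)
= 2.69 / (0.18 * 0.2 * 20)
= 3.7361 FPU/mL

3.7361 FPU/mL


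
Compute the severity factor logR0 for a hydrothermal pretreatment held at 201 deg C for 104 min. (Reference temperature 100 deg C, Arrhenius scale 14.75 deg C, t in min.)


logR0 = log10(t * exp((T - 100) / 14.75))
= log10(104 * exp((201 - 100) / 14.75))
= 4.9908

4.9908


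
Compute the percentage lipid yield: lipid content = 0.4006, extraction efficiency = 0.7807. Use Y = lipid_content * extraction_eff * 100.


Y = lipid_content * extraction_eff * 100
= 0.4006 * 0.7807 * 100
= 31.2748%

31.2748%


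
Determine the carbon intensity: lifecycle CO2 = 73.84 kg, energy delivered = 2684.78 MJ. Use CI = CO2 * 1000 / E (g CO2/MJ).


CI = CO2 * 1000 / E
= 73.84 * 1000 / 2684.78
= 27.5032 g CO2/MJ

27.5032 g CO2/MJ


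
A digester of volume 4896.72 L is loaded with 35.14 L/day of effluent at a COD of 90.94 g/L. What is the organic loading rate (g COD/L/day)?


OLR = Q * S / V
= 35.14 * 90.94 / 4896.72
= 0.6526 g/L/day

0.6526 g/L/day


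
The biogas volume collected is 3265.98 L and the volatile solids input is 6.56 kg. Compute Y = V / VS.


Y = V / VS
= 3265.98 / 6.56
= 497.8628 L/kg VS

497.8628 L/kg VS


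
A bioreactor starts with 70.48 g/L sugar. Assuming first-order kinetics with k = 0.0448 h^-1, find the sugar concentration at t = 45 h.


S = S0 * exp(-k * t)
S = 70.48 * exp(-0.0448 * 45)
S = 9.3870 g/L

9.3870 g/L


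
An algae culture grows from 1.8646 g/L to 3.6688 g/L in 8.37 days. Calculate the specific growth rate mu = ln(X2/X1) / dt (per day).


mu = ln(X2/X1) / dt
= ln(3.6688/1.8646) / 8.37
= 0.0809 per day

0.0809 per day


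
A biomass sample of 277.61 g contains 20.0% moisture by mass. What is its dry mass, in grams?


Wd = Ww * (1 - MC/100)
= 277.61 * (1 - 20.0/100)
= 222.0880 g

222.0880 g


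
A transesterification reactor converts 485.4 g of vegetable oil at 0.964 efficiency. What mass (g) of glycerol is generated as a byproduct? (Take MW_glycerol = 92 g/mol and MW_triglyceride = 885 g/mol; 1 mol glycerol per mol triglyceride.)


glycerol = oil * conv * (92/885)
= 485.4 * 0.964 * 92 / 885
= 48.6431 g

48.6431 g


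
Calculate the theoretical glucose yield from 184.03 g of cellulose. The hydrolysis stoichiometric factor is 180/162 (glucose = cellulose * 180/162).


glucose = cellulose * 180/162
= 184.03 * 180/162
= 204.4778 g

204.4778 g


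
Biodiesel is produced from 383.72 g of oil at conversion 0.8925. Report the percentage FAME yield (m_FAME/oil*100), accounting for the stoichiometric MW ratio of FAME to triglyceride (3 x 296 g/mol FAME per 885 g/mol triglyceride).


m_FAME = oil * conv * (3 * 296 / 885) = oil * conv * (888/885)
= 383.72 * 0.8925 * 888 / 885
= 343.6310 g
Y = m_FAME / oil * 100 = conv * (888/885) * 100
= 0.8925 * 888 / 885 * 100
= 89.55%

89.55%


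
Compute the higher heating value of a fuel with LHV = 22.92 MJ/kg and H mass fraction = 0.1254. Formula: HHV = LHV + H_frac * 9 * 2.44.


HHV = LHV + H_frac * 9 * 2.44
= 22.92 + 0.1254 * 9 * 2.44
= 25.6738 MJ/kg

25.6738 MJ/kg


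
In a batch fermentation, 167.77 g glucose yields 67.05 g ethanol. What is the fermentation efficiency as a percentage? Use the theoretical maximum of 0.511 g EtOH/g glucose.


Fermentation efficiency = (actual / (0.511 * glucose)) * 100
= (67.05 / (0.511 * 167.77)) * 100
= 78.2102%

78.2102%


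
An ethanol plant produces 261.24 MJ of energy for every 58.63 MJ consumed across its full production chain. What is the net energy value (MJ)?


NEV = E_out - E_in
= 261.24 - 58.63
= 202.6100 MJ

202.6100 MJ


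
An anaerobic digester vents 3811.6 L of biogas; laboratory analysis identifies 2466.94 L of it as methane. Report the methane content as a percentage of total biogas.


CH4% = V_CH4 / V_total * 100
= 2466.94 / 3811.6 * 100
= 64.7219%

64.7219%


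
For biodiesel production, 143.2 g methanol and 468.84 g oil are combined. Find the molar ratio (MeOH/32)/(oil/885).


Molar ratio = n_MeOH / n_oil = (MeOH/32) / (oil/885) = (MeOH * 885) / (32 * oil)
= (143.2 * 885) / (32 * 468.84)
= 8.4472

8.4472


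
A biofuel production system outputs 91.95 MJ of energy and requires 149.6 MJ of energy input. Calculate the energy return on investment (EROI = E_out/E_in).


EROI = E_out / E_in
= 91.95 / 149.6
= 0.6146

0.6146


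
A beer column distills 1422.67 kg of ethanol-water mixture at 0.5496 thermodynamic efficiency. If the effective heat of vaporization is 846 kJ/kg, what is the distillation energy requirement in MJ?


E = m * 846 / (eta * 1000)
= 1422.67 * 846 / (0.5496 * 1000)
= 2189.9178 MJ

2189.9178 MJ


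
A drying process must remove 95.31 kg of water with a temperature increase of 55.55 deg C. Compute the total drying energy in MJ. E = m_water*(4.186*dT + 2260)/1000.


E = m_water * (4.186 * dT + 2260) / 1000
= 95.31 * (4.186 * 55.55 + 2260) / 1000
= 237.5633 MJ

237.5633 MJ


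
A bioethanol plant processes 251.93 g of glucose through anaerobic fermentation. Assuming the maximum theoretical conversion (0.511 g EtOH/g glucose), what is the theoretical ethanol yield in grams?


Theoretical ethanol yield: m_EtOH = 0.511 * m_glucose
m_EtOH = 0.511 * 251.93 = 128.7362 g

128.7362 g


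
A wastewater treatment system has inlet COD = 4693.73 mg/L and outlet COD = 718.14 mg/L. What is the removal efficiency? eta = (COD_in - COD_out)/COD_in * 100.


eta = (COD_in - COD_out) / COD_in * 100
= (4693.73 - 718.14) / 4693.73 * 100
= 84.7000%

84.7000%


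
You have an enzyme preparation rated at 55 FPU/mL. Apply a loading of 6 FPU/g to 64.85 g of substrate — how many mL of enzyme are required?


V = dosage * m_sub / activity
V = 6 * 64.85 / 55
V = 7.0745 mL

7.0745 mL


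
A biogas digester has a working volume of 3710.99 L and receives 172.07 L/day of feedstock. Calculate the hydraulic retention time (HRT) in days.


HRT = V / Q
= 3710.99 / 172.07
= 21.5667 days

21.5667 days


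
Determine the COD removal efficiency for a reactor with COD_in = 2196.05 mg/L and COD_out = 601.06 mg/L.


eta = (COD_in - COD_out) / COD_in * 100
= (2196.05 - 601.06) / 2196.05 * 100
= 72.6299%

72.6299%


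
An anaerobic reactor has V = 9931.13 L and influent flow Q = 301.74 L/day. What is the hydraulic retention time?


HRT = V / Q
= 9931.13 / 301.74
= 32.9129 days

32.9129 days


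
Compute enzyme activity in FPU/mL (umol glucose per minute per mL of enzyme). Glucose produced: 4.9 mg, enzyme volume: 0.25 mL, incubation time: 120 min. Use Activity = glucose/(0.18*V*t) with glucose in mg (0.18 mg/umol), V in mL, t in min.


Activity = glucose_mg / (0.18 mg/umol * V_mL * t_min)
= 4.9 / (0.18 * 0.25 * 120)
= 0.9074 FPU/mL

0.9074 FPU/mL


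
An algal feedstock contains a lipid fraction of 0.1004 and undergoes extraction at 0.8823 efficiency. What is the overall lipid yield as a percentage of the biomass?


Y = lipid_content * extraction_eff * 100
= 0.1004 * 0.8823 * 100
= 8.8583%

8.8583%


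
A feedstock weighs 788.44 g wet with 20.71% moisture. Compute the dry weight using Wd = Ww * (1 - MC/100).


Wd = Ww * (1 - MC/100)
= 788.44 * (1 - 20.71/100)
= 625.1541 g

625.1541 g


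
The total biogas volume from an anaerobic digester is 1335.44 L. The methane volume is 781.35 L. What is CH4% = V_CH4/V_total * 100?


CH4% = V_CH4 / V_total * 100
= 781.35 / 1335.44 * 100
= 58.5088%

58.5088%


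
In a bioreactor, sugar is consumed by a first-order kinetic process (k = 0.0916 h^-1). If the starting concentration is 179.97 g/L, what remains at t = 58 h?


S = S0 * exp(-k * t)
S = 179.97 * exp(-0.0916 * 58)
S = 0.8869 g/L

0.8869 g/L


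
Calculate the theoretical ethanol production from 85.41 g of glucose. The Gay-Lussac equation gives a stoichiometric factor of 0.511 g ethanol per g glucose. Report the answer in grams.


Theoretical ethanol yield: m_EtOH = 0.511 * m_glucose
m_EtOH = 0.511 * 85.41 = 43.6445 g

43.6445 g


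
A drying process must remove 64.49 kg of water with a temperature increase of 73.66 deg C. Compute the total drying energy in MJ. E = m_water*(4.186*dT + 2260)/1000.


E = m_water * (4.186 * dT + 2260) / 1000
= 64.49 * (4.186 * 73.66 + 2260) / 1000
= 165.6323 MJ

165.6323 MJ


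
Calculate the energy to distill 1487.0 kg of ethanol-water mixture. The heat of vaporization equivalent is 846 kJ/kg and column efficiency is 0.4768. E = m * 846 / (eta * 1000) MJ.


E = m * 846 / (eta * 1000)
= 1487.0 * 846 / (0.4768 * 1000)
= 2638.4270 MJ

2638.4270 MJ


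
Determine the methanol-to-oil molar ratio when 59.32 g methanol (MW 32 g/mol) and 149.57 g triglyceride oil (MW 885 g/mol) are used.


Molar ratio = n_MeOH / n_oil = (MeOH/32) / (oil/885) = (MeOH * 885) / (32 * oil)
= (59.32 * 885) / (32 * 149.57)
= 10.9686

10.9686


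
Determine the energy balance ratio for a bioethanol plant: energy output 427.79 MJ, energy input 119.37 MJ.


EROI = E_out / E_in
= 427.79 / 119.37
= 3.5837

3.5837


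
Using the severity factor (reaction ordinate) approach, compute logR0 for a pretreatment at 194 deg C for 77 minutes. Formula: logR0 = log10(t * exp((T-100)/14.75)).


logR0 = log10(t * exp((T - 100) / 14.75))
= log10(77 * exp((194 - 100) / 14.75))
= 4.6542

4.6542


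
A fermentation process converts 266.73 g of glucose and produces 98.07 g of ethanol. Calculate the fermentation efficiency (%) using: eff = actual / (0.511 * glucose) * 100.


Fermentation efficiency = (actual / (0.511 * glucose)) * 100
= (98.07 / (0.511 * 266.73)) * 100
= 71.9521%

71.9521%


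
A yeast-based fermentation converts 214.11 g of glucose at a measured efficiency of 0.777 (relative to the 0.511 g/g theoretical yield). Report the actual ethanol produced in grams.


Actual ethanol: m = 0.511 * 214.11 * 0.777
m = 85.0117 g

85.0117 g


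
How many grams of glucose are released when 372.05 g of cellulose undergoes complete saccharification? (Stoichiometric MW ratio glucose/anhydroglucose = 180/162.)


glucose = cellulose * 180/162
= 372.05 * 180/162
= 413.3889 g

413.3889 g


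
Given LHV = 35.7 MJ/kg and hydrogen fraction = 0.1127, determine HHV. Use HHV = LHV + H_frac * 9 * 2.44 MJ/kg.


HHV = LHV + H_frac * 9 * 2.44
= 35.7 + 0.1127 * 9 * 2.44
= 38.1749 MJ/kg

38.1749 MJ/kg


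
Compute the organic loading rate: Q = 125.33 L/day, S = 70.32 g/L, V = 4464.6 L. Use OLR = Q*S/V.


OLR = Q * S / V
= 125.33 * 70.32 / 4464.6
= 1.9740 g/L/day

1.9740 g/L/day


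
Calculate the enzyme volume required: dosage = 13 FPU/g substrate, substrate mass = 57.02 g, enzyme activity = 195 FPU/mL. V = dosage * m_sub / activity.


V = dosage * m_sub / activity
V = 13 * 57.02 / 195
V = 3.8013 mL

3.8013 mL


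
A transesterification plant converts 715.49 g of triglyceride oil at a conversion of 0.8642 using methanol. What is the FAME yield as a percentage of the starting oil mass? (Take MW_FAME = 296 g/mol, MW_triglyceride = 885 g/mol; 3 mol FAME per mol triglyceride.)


m_FAME = oil * conv * (3 * 296 / 885) = oil * conv * (888/885)
= 715.49 * 0.8642 * 888 / 885
= 620.4225 g
Y = m_FAME / oil * 100 = conv * (888/885) * 100
= 0.8642 * 888 / 885 * 100
= 86.71%

86.71%


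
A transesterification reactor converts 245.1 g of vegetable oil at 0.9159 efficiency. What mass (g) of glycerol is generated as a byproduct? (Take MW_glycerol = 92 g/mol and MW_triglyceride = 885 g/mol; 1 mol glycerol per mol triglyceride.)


glycerol = oil * conv * (92/885)
= 245.1 * 0.9159 * 92 / 885
= 23.3365 g

23.3365 g


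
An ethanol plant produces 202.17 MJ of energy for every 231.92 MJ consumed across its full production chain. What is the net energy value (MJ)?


NEV = E_out - E_in
= 202.17 - 231.92
= -29.7500 MJ

-29.7500 MJ


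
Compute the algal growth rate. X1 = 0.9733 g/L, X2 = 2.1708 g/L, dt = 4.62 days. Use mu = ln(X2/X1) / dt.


mu = ln(X2/X1) / dt
= ln(2.1708/0.9733) / 4.62
= 0.1736 per day

0.1736 per day


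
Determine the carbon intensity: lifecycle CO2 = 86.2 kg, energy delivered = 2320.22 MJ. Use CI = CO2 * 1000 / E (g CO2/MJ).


CI = CO2 * 1000 / E
= 86.2 * 1000 / 2320.22
= 37.1516 g CO2/MJ

37.1516 g CO2/MJ


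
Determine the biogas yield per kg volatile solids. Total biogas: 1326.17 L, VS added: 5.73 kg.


Y = V / VS
= 1326.17 / 5.73
= 231.4433 L/kg VS

231.4433 L/kg VS


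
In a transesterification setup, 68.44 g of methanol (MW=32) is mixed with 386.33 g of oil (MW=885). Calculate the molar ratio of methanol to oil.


Molar ratio = n_MeOH / n_oil = (MeOH/32) / (oil/885) = (MeOH * 885) / (32 * oil)
= (68.44 * 885) / (32 * 386.33)
= 4.8994

4.8994


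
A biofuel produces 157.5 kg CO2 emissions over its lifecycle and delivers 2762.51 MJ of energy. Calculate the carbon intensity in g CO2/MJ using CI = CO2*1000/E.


CI = CO2 * 1000 / E
= 157.5 * 1000 / 2762.51
= 57.0134 g CO2/MJ

57.0134 g CO2/MJ


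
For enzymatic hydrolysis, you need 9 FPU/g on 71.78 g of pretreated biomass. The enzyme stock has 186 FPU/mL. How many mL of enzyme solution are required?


V = dosage * m_sub / activity
V = 9 * 71.78 / 186
V = 3.4732 mL

3.4732 mL


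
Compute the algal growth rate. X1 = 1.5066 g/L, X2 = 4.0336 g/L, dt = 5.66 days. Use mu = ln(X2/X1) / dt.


mu = ln(X2/X1) / dt
= ln(4.0336/1.5066) / 5.66
= 0.1740 per day

0.1740 per day


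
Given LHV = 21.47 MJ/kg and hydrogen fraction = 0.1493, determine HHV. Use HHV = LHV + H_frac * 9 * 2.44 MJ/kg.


HHV = LHV + H_frac * 9 * 2.44
= 21.47 + 0.1493 * 9 * 2.44
= 24.7486 MJ/kg

24.7486 MJ/kg


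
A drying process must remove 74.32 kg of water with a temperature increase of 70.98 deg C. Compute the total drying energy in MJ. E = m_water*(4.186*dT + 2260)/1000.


E = m_water * (4.186 * dT + 2260) / 1000
= 74.32 * (4.186 * 70.98 + 2260) / 1000
= 190.0453 MJ

190.0453 MJ


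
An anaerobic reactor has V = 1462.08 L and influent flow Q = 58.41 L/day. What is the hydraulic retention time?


HRT = V / Q
= 1462.08 / 58.41
= 25.0313 days

25.0313 days


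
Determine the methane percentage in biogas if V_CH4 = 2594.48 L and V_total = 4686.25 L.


CH4% = V_CH4 / V_total * 100
= 2594.48 / 4686.25 * 100
= 55.3637%

55.3637%


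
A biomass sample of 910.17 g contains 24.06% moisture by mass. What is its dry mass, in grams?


Wd = Ww * (1 - MC/100)
= 910.17 * (1 - 24.06/100)
= 691.1831 g

691.1831 g


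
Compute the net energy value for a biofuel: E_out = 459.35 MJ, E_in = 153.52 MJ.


NEV = E_out - E_in
= 459.35 - 153.52
= 305.8300 MJ

305.8300 MJ


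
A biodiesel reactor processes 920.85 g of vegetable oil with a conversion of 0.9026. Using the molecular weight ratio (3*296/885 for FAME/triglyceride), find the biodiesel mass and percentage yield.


m_FAME = oil * conv * (3 * 296 / 885) = oil * conv * (888/885)
= 920.85 * 0.9026 * 888 / 885
= 833.9767 g
Y = m_FAME / oil * 100 = conv * (888/885) * 100
= 0.9026 * 888 / 885 * 100
= 90.57%

833.9767 g FAME; Y = 90.57%


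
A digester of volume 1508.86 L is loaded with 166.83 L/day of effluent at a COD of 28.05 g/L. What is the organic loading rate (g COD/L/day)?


OLR = Q * S / V
= 166.83 * 28.05 / 1508.86
= 3.1014 g/L/day

3.1014 g/L/day


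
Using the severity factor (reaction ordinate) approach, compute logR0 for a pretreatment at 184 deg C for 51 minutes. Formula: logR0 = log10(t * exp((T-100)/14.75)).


logR0 = log10(t * exp((T - 100) / 14.75))
= log10(51 * exp((184 - 100) / 14.75))
= 4.1808

4.1808


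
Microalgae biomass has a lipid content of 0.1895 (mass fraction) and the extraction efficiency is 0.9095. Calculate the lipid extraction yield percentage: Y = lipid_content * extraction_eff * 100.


Y = lipid_content * extraction_eff * 100
= 0.1895 * 0.9095 * 100
= 17.2350%

17.2350%


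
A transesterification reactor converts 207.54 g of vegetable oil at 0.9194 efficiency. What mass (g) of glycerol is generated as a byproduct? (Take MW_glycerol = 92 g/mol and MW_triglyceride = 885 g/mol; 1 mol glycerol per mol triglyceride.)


glycerol = oil * conv * (92/885)
= 207.54 * 0.9194 * 92 / 885
= 19.8359 g

19.8359 g


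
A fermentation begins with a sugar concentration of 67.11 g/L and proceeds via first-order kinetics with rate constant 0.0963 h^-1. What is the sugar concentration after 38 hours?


S = S0 * exp(-k * t)
S = 67.11 * exp(-0.0963 * 38)
S = 1.7279 g/L

1.7279 g/L


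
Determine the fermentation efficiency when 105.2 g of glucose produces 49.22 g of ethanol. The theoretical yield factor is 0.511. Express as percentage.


Fermentation efficiency = (actual / (0.511 * glucose)) * 100
= (49.22 / (0.511 * 105.2)) * 100
= 91.5598%

91.5598%


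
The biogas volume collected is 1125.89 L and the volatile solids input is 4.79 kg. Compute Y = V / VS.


Y = V / VS
= 1125.89 / 4.79
= 235.0501 L/kg VS

235.0501 L/kg VS


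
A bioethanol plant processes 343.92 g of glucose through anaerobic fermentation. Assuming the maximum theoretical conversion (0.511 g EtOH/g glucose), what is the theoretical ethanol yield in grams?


Theoretical ethanol yield: m_EtOH = 0.511 * m_glucose
m_EtOH = 0.511 * 343.92 = 175.7431 g

175.7431 g


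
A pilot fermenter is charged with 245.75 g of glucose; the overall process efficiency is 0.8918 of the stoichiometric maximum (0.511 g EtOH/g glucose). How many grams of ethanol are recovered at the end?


Actual ethanol: m = 0.511 * 245.75 * 0.8918
m = 111.9907 g

111.9907 g


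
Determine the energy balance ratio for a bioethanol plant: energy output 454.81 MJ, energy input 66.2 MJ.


EROI = E_out / E_in
= 454.81 / 66.2
= 6.8702

6.8702


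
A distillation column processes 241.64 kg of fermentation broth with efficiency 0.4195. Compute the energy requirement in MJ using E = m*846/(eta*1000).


E = m * 846 / (eta * 1000)
= 241.64 * 846 / (0.4195 * 1000)
= 487.3121 MJ

487.3121 MJ


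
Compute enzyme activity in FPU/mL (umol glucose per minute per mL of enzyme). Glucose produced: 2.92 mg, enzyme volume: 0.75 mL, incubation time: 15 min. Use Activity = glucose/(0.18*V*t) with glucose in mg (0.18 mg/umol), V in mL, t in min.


Activity = glucose_mg / (0.18 mg/umol * V_mL * t_min)
= 2.92 / (0.18 * 0.75 * 15)
= 1.4420 FPU/mL

1.4420 FPU/mL


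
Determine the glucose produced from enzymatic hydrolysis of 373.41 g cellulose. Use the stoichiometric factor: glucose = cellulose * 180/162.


glucose = cellulose * 180/162
= 373.41 * 180/162
= 414.9000 g

414.9000 g


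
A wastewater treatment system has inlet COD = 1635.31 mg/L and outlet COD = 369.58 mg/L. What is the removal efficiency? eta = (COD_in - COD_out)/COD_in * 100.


eta = (COD_in - COD_out) / COD_in * 100
= (1635.31 - 369.58) / 1635.31 * 100
= 77.4000%

77.4000%


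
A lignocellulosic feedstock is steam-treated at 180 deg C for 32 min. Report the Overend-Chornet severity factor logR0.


logR0 = log10(t * exp((T - 100) / 14.75))
= log10(32 * exp((180 - 100) / 14.75))
= 3.8606

3.8606


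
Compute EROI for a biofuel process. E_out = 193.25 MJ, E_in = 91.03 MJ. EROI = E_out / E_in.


EROI = E_out / E_in
= 193.25 / 91.03
= 2.1229

2.1229


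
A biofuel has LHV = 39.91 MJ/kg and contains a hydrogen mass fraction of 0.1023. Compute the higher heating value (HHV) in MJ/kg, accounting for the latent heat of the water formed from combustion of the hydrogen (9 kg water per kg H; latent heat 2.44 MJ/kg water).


HHV = LHV + H_frac * 9 * 2.44
= 39.91 + 0.1023 * 9 * 2.44
= 42.1565 MJ/kg

42.1565 MJ/kg


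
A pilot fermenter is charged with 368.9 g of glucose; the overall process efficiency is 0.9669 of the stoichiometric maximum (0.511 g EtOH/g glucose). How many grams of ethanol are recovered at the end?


Actual ethanol: m = 0.511 * 368.9 * 0.9669
m = 182.2683 g

182.2683 g


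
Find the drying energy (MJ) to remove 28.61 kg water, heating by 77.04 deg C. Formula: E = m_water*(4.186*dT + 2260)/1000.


E = m_water * (4.186 * dT + 2260) / 1000
= 28.61 * (4.186 * 77.04 + 2260) / 1000
= 73.8850 MJ

73.8850 MJ


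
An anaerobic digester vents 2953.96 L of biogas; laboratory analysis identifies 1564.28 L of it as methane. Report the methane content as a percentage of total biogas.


CH4% = V_CH4 / V_total * 100
= 1564.28 / 2953.96 * 100
= 52.9554%

52.9554%


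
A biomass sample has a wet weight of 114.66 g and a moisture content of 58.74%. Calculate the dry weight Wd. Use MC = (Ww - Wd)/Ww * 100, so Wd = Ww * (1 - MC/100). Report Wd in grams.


Wd = Ww * (1 - MC/100)
= 114.66 * (1 - 58.74/100)
= 47.3087 g

47.3087 g


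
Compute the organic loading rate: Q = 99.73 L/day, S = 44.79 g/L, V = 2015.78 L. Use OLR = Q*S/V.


OLR = Q * S / V
= 99.73 * 44.79 / 2015.78
= 2.2160 g/L/day

2.2160 g/L/day


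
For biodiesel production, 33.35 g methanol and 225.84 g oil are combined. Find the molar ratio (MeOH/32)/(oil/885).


Molar ratio = n_MeOH / n_oil = (MeOH/32) / (oil/885) = (MeOH * 885) / (32 * oil)
= (33.35 * 885) / (32 * 225.84)
= 4.0840

4.0840


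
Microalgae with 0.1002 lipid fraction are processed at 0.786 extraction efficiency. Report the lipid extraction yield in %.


Y = lipid_content * extraction_eff * 100
= 0.1002 * 0.786 * 100
= 7.8757%

7.8757%
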